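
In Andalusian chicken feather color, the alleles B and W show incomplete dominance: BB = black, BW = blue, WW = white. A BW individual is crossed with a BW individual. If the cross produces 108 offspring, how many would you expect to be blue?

Punnett square for BW × BW:
Offspring genotypes: 1 BB, 2 BW, 1 WW
Phenotype counts: 1 black, 2 blue, 1 white
blue: 2 out of 4 → fraction 1/2
Expected count = 1/2 × 108 = 54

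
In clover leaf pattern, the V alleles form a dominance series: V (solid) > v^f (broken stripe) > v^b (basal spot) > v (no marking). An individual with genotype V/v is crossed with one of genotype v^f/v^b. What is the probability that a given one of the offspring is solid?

Cross: V/v × v^f/v^b
Allele dominance: V > v^f > v^b > v
Offspring genotypes: 1 V/v^f, 1 V/v^b, 1 v^f/v, 1 v^b/v
Phenotype counts: 2 solid, 1 broken stripe, 1 basal spot
solid: 2 out of 4
Probability: 2/4 = 1/2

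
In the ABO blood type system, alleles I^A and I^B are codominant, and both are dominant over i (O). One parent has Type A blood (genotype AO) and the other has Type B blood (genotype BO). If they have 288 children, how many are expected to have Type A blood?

Cross: AO × BO
Possible offspring genotypes: 1 AB, 1 AO, 1 BO, 1 OO
Blood type counts: 1 Type AB, 1 Type A, 1 Type B, 1 Type O
Probability of Type A: 1/4
Expected count = 1/4 × 288 = 72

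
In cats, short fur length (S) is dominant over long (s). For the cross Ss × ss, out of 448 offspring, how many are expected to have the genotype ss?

Punnett square for Ss × ss:
Offspring genotypes: 2 Ss, 2 ss
Total offspring: 4
Count with target: 2
Probability: 2/4 = 1/2
Expected count = 1/2 × 448 = 224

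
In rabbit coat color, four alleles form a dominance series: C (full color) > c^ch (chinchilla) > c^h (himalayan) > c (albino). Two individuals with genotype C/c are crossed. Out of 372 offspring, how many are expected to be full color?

Cross: C/c × C/c
Allele dominance: C > c^ch > c^h > c
Offspring genotypes: 1 C/C, 2 C/c, 1 c/c
Phenotype counts: 3 full color, 1 albino
full color: 3 out of 4 → fraction 3/4
Expected count = 3/4 × 372 = 279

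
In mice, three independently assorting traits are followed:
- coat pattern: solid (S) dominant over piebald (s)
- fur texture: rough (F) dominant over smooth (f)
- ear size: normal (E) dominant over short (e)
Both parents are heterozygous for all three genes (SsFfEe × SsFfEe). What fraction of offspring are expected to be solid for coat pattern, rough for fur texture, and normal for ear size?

Trihybrid cross: SsFfEe × SsFfEe
Each trait segregates independently with a 3:1 phenotypic ratio, so each gene contributes 3/4 (dominant) or 1/4 (recessive).
Target: solid (coat pattern), rough (fur texture), normal (ear size)
Probability = product of independent per-trait probabilities
= 3/4 × 3/4 × 3/4 = 27/64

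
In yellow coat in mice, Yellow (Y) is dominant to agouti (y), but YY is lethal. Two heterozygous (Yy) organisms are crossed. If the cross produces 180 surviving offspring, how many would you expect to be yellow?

Cross: Yy × Yy
Punnett square offspring (before lethality): 1 YY, 2 Yy, 1 yy
The YY genotype is lethal (embryos die); surviving offspring: 2 Yy, 1 yy
yellow: 2 out of 3 → fraction 2/3
Expected count = 2/3 × 180 = 120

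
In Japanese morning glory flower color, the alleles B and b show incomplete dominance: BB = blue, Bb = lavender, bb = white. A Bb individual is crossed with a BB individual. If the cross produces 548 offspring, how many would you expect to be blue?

Punnett square for Bb × BB:
Offspring genotypes: 2 BB, 2 Bb
Phenotype counts: 2 blue, 2 lavender
blue: 2 out of 4 → fraction 1/2
Expected count = 1/2 × 548 = 274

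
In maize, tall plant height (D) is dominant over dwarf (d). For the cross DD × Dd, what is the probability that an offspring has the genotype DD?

Punnett square for DD × Dd:
Offspring genotypes: 2 DD, 2 Dd
Total offspring: 4
Count with target: 2
Probability: 2/4 = 1/2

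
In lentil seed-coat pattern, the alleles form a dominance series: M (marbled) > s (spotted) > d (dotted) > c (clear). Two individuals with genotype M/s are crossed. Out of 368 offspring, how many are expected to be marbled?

Cross: M/s × M/s
Allele dominance: M > s > d > c
Offspring genotypes: 1 M/M, 2 M/s, 1 s/s
Phenotype counts: 3 marbled, 1 spotted
marbled: 3 out of 4 → fraction 3/4
Expected count = 3/4 × 368 = 276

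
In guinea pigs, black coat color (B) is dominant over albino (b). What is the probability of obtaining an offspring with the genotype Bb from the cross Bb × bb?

Punnett square for Bb × bb:
Offspring genotypes: 2 Bb, 2 bb
Total offspring: 4
Count with target: 2
Probability: 2/4 = 1/2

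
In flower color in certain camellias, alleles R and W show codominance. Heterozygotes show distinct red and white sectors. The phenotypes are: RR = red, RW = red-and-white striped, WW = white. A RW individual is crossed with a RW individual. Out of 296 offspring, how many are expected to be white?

Punnett square for RW × RW:
Offspring genotypes: 1 RR, 2 RW, 1 WW
Phenotype counts: 1 red, 2 red-and-white striped, 1 white
white: 1 out of 4 → fraction 1/4
Expected count = 1/4 × 296 = 74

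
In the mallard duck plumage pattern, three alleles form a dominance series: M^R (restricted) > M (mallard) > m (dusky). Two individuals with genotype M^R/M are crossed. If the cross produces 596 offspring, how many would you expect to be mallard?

Cross: M^R/M × M^R/M
Allele dominance: M^R > M > m
Offspring genotypes: 1 M^R/M^R, 2 M^R/M, 1 M/M
Phenotype counts: 3 restricted, 1 mallard
mallard: 1 out of 4 → fraction 1/4
Expected count = 1/4 × 596 = 149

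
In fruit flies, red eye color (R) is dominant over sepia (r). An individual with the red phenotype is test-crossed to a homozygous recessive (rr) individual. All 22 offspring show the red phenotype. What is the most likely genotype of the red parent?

Test cross: ? × rr
All offspring are red.
If the unknown parent were heterozygous (Rr), about half of 22 offspring would be sepia; none are. The unknown parent is most likely homozygous dominant (RR).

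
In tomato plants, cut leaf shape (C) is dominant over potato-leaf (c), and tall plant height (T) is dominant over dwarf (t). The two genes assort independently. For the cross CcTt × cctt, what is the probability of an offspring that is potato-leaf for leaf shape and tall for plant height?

Dihybrid cross CcTt × cctt — consider each gene separately:
leaf shape: Cc × cc → 2 Cc, 2 cc → 2 C_ : 2 cc (out of 4)
plant height: Tt × tt → 2 Tt, 2 tt → 2 T_ : 2 tt (out of 4)
Looking for: potato-leaf (cc) and tall (T_)
P(potato-leaf) = 2/4, P(tall) = 2/4
P(both) = 2/4 × 2/4 = 4/16 = 1/4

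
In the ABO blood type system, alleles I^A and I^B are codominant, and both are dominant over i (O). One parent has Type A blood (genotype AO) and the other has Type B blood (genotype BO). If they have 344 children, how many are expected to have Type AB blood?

Cross: AO × BO
Possible offspring genotypes: 1 AB, 1 AO, 1 BO, 1 OO
Blood type counts: 1 Type AB, 1 Type A, 1 Type B, 1 Type O
Probability of Type AB: 1/4
Expected count = 1/4 × 344 = 86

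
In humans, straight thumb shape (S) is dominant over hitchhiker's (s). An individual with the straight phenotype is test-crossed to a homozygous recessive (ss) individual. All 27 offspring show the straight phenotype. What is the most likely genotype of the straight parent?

Test cross: ? × ss
All offspring are straight.
If the unknown parent were heterozygous (Ss), about half of 27 offspring would be hitchhiker's; none are. The unknown parent is most likely homozygous dominant (SS).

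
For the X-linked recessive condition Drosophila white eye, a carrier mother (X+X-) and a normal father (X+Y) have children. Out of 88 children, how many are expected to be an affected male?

Cross: X+X- × X+Y
Offspring: 1 X+X+, 1 X+Y, 1 X+X-, 1 X-Y
Probability of an affected male: 1/4
Expected count = 1/4 × 88 = 22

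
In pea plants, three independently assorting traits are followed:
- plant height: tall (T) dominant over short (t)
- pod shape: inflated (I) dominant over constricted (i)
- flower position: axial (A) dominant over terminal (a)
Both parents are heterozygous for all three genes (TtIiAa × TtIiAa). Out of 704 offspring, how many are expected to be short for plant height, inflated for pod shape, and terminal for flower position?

Trihybrid cross: TtIiAa × TtIiAa
Each trait segregates independently with a 3:1 phenotypic ratio, so each gene contributes 3/4 (dominant) or 1/4 (recessive).
Target: short (plant height), inflated (pod shape), terminal (flower position)
Probability = product of independent per-trait probabilities
= 1/4 × 3/4 × 1/4 = 3/64
Expected count = 3/64 × 704 = 33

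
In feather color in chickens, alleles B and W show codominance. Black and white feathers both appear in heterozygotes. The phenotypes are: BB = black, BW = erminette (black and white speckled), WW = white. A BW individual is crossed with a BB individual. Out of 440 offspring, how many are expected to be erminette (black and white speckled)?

Punnett square for BW × BB:
Offspring genotypes: 2 BB, 2 BW
Phenotype counts: 2 black, 2 erminette (black and white speckled)
erminette (black and white speckled): 2 out of 4 → fraction 1/2
Expected count = 1/2 × 440 = 220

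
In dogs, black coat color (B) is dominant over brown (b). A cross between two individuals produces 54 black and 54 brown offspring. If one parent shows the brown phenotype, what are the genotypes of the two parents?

Observed offspring: 54 black, 54 brown
The observed ratio simplifies to 1:1. One parent shows brown, so its genotype must be bb. A 1:1 offspring split requires the other parent to be heterozygous (Bb).
Parent genotypes: bb × Bb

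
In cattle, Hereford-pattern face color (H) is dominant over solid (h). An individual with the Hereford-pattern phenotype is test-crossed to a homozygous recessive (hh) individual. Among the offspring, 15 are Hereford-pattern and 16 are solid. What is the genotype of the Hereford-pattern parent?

Test cross: ? × hh
Offspring: 15 Hereford-pattern, 16 solid — approximately 1:1.
A 1:1 ratio in a test cross indicates the unknown parent is heterozygous (Hh).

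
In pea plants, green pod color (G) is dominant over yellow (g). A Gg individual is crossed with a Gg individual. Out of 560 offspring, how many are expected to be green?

Punnett square for Gg × Gg:
Offspring genotypes: 1 GG, 2 Gg, 1 gg
green: 3, yellow: 1
green: 3 out of 4 → fraction 3/4
Expected count = 3/4 × 560 = 420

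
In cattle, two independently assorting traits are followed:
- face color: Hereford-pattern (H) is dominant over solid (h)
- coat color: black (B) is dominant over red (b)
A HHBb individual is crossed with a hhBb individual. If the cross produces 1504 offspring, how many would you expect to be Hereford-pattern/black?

Dihybrid cross HHBb × hhBb — consider each gene separately:
face color: HH × hh → 4 Hh → 4 H_ (out of 4)
coat color: Bb × Bb → 1 BB, 2 Bb, 1 bb → 3 B_ : 1 bb (out of 4)
Combine (counts out of 4 × 4 = 16): Hereford-pattern/black (H_B_) = 4×3 = 12; Hereford-pattern/red (H_bb) = 4×1 = 4
Phenotype counts (out of 16): 12 Hereford-pattern/black, 4 Hereford-pattern/red
Hereford-pattern/black: 12 out of 16 → fraction 3/4
Expected count = 3/4 × 1504 = 1128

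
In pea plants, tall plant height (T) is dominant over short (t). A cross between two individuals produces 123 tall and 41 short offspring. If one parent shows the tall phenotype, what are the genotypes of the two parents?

Observed offspring: 123 tall, 41 short
The observed ratio simplifies to 3:1. Short (tt) offspring appear, so each parent must contribute one t allele. The parent stated to show tall carries T, so it is Tt. The other parent is then either Tt or tt: Tt × tt would give a 1:1 split, whereas Tt × Tt gives 3:1 — matching the data. So both parents are heterozygous (Tt × Tt).
Parent genotypes: Tt × Tt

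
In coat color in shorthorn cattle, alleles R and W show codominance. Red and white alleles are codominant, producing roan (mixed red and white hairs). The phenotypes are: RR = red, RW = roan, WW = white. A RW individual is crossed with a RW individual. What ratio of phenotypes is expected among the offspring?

Punnett square for RW × RW:
Offspring genotypes: 1 RR, 2 RW, 1 WW
Phenotype counts: 1 red, 2 roan, 1 white
Ratio: 1 red : 2 roan : 1 white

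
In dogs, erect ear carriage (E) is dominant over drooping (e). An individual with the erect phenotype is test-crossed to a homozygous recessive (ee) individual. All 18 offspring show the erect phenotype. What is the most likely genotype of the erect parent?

Test cross: ? × ee
All offspring are erect.
If the unknown parent were heterozygous (Ee), about half of 18 offspring would be drooping; none are. The unknown parent is most likely homozygous dominant (EE).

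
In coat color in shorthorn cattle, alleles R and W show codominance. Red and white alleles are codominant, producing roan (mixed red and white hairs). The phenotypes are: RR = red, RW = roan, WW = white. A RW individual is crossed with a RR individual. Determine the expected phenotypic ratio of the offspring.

Punnett square for RW × RR:
Offspring genotypes: 2 RR, 2 RW
Phenotype counts: 2 red, 2 roan
Ratio: 1 red : 1 roan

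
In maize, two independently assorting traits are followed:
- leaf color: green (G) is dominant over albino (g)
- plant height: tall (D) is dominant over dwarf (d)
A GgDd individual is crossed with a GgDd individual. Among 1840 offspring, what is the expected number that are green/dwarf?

Dihybrid cross GgDd × GgDd — consider each gene separately:
leaf color: Gg × Gg → 1 GG, 2 Gg, 1 gg → 3 G_ : 1 gg (out of 4)
plant height: Dd × Dd → 1 DD, 2 Dd, 1 dd → 3 D_ : 1 dd (out of 4)
Combine (counts out of 4 × 4 = 16): green/tall (G_D_) = 3×3 = 9; green/dwarf (G_dd) = 3×1 = 3; albino/tall (ggD_) = 1×3 = 3; albino/dwarf (ggdd) = 1×1 = 1
Phenotype counts (out of 16): 9 green/tall, 3 green/dwarf, 3 albino/tall, 1 albino/dwarf
green/dwarf: 3 out of 16 → fraction 3/16
Expected count = 3/16 × 1840 = 345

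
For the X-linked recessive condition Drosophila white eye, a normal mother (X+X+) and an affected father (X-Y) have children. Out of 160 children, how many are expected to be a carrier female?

Cross: X+X+ × X-Y
Offspring: 2 X+X-, 2 X+Y
Probability of a carrier female: 2/4 = 1/2
Expected count = 1/2 × 160 = 80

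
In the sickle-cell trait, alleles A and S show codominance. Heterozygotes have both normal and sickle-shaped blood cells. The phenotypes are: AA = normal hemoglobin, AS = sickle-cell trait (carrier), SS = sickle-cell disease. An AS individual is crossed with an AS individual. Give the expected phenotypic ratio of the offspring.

Punnett square for AS × AS:
Offspring genotypes: 1 AA, 2 AS, 1 SS
Phenotype counts: 1 normal hemoglobin, 2 sickle-cell trait (carrier), 1 sickle-cell disease
Ratio: 1 normal hemoglobin : 2 sickle-cell trait (carrier) : 1 sickle-cell disease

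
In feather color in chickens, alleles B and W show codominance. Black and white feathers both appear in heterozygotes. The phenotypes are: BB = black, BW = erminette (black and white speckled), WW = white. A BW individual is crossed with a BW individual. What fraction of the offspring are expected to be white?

Punnett square for BW × BW:
Offspring genotypes: 1 BB, 2 BW, 1 WW
Phenotype counts: 1 black, 2 erminette (black and white speckled), 1 white
white: 1 out of 4
Probability: 1/4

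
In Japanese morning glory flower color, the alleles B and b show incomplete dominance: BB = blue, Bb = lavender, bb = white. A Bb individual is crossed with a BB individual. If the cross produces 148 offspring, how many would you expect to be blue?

Punnett square for Bb × BB:
Offspring genotypes: 2 BB, 2 Bb
Phenotype counts: 2 blue, 2 lavender
blue: 2 out of 4 → fraction 1/2
Expected count = 1/2 × 148 = 74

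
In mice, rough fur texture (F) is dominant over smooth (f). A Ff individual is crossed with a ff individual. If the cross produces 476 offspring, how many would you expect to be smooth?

Punnett square for Ff × ff:
Offspring genotypes: 2 Ff, 2 ff
rough: 2, smooth: 2
smooth: 2 out of 4 → fraction 1/2
Expected count = 1/2 × 476 = 238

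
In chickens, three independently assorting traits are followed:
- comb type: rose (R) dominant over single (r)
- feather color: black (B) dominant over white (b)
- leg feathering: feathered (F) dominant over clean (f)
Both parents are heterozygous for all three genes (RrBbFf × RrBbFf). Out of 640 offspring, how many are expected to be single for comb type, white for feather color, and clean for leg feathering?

Trihybrid cross: RrBbFf × RrBbFf
Each trait segregates independently with a 3:1 phenotypic ratio, so each gene contributes 3/4 (dominant) or 1/4 (recessive).
Target: single (comb type), white (feather color), clean (leg feathering)
Probability = product of independent per-trait probabilities
= 1/4 × 1/4 × 1/4 = 1/64
Expected count = 1/64 × 640 = 10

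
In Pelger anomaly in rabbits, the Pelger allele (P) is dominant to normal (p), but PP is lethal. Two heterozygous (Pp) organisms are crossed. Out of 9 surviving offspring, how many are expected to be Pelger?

Cross: Pp × Pp
Punnett square offspring (before lethality): 1 PP, 2 Pp, 1 pp
The PP genotype is lethal (embryos die); surviving offspring: 2 Pp, 1 pp
Pelger: 2 out of 3 → fraction 2/3
Expected count = 2/3 × 9 = 6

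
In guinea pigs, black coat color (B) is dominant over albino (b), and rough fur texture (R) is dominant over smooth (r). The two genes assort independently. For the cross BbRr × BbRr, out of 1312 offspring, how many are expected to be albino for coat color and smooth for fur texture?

Dihybrid cross BbRr × BbRr — consider each gene separately:
coat color: Bb × Bb → 1 BB, 2 Bb, 1 bb → 3 B_ : 1 bb (out of 4)
fur texture: Rr × Rr → 1 RR, 2 Rr, 1 rr → 3 R_ : 1 rr (out of 4)
Looking for: albino (bb) and smooth (rr)
P(albino) = 1/4, P(smooth) = 1/4
P(both) = 1/4 × 1/4 = 1/16
Expected count = 1/16 × 1312 = 82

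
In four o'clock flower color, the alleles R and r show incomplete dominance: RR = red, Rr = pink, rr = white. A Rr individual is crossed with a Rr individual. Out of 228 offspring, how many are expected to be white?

Punnett square for Rr × Rr:
Offspring genotypes: 1 RR, 2 Rr, 1 rr
Phenotype counts: 1 red, 2 pink, 1 white
white: 1 out of 4 → fraction 1/4
Expected count = 1/4 × 228 = 57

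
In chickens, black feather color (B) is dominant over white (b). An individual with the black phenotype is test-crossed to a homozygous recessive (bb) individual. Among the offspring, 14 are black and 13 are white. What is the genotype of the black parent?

Test cross: ? × bb
Offspring: 14 black, 13 white — approximately 1:1.
A 1:1 ratio in a test cross indicates the unknown parent is heterozygous (Bb).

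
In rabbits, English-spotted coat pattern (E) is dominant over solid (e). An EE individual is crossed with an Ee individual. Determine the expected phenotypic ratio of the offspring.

Punnett square for EE × Ee:
Offspring genotypes: 2 EE, 2 Ee
English-spotted: 4, solid: 0
Ratio: all English-spotted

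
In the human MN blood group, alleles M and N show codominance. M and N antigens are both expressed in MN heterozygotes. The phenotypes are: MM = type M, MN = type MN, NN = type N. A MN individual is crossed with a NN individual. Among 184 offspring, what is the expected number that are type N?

Punnett square for MN × NN:
Offspring genotypes: 2 MN, 2 NN
Phenotype counts: 2 type MN, 2 type N
type N: 2 out of 4 → fraction 1/2
Expected count = 1/2 × 184 = 92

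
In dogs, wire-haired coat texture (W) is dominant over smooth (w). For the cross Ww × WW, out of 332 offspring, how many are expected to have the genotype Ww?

Punnett square for Ww × WW:
Offspring genotypes: 2 WW, 2 Ww
Total offspring: 4
Count with target: 2
Probability: 2/4 = 1/2
Expected count = 1/2 × 332 = 166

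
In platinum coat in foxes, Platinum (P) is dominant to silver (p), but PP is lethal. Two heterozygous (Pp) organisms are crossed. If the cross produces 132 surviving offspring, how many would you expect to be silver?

Cross: Pp × Pp
Punnett square offspring (before lethality): 1 PP, 2 Pp, 1 pp
The PP genotype is lethal (embryos die); surviving offspring: 2 Pp, 1 pp
silver: 1 out of 3 → fraction 1/3
Expected count = 1/3 × 132 = 44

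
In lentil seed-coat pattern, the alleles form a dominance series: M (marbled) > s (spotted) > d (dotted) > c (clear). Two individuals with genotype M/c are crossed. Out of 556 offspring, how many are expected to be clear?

Cross: M/c × M/c
Allele dominance: M > s > d > c
Offspring genotypes: 1 M/M, 2 M/c, 1 c/c
Phenotype counts: 3 marbled, 1 clear
clear: 1 out of 4 → fraction 1/4
Expected count = 1/4 × 556 = 139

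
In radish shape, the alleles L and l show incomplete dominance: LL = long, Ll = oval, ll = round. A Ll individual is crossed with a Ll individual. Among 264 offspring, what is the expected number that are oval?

Punnett square for Ll × Ll:
Offspring genotypes: 1 LL, 2 Ll, 1 ll
Phenotype counts: 1 long, 2 oval, 1 round
oval: 2 out of 4 → fraction 1/2
Expected count = 1/2 × 264 = 132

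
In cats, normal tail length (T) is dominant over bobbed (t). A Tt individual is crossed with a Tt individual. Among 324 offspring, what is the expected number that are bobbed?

Punnett square for Tt × Tt:
Offspring genotypes: 1 TT, 2 Tt, 1 tt
normal: 3, bobbed: 1
bobbed: 1 out of 4 → fraction 1/4
Expected count = 1/4 × 324 = 81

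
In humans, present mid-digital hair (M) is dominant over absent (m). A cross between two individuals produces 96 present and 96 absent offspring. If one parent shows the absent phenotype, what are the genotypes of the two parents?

Observed offspring: 96 present, 96 absent
The observed ratio simplifies to 1:1. One parent shows absent, so its genotype must be mm. A 1:1 offspring split requires the other parent to be heterozygous (Mm).
Parent genotypes: mm × Mm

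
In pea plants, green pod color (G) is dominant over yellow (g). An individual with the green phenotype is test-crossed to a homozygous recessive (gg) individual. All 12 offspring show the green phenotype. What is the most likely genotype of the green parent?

Test cross: ? × gg
All offspring are green.
If the unknown parent were heterozygous (Gg), about half of 12 offspring would be yellow; none are. The unknown parent is most likely homozygous dominant (GG).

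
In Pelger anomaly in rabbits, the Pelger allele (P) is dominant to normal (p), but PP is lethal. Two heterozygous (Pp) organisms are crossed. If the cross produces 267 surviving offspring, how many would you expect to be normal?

Cross: Pp × Pp
Punnett square offspring (before lethality): 1 PP, 2 Pp, 1 pp
The PP genotype is lethal (embryos die); surviving offspring: 2 Pp, 1 pp
normal: 1 out of 3 → fraction 1/3
Expected count = 1/3 × 267 = 89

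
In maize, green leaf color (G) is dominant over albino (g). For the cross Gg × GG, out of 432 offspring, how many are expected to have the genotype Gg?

Punnett square for Gg × GG:
Offspring genotypes: 2 GG, 2 Gg
Total offspring: 4
Count with target: 2
Probability: 2/4 = 1/2
Expected count = 1/2 × 432 = 216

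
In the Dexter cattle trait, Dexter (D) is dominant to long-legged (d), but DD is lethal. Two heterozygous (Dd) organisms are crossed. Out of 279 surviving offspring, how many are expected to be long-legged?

Cross: Dd × Dd
Punnett square offspring (before lethality): 1 DD, 2 Dd, 1 dd
The DD genotype is lethal (embryos die); surviving offspring: 2 Dd, 1 dd
long-legged: 1 out of 3 → fraction 1/3
Expected count = 1/3 × 279 = 93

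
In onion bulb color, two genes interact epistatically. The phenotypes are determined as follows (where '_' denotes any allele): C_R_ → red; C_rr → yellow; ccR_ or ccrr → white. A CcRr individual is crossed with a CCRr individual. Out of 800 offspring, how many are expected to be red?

Cross: CcRr × CCRr — consider each gene separately:
C gene: Cc × CC → 2 CC, 2 Cc → 4 C_ (out of 4)
R gene: Rr × Rr → 1 RR, 2 Rr, 1 rr → 3 R_ : 1 rr (out of 4)
Genotype classes (out of 4 × 4 = 16): C_R_ = 4×3 = 12; C_rr = 4×1 = 4
Apply the phenotype rules: C_R_ (12) → red; C_rr (4) → yellow
Phenotype counts (out of 16): 12 red, 4 yellow
red: 12 out of 16 → fraction 3/4
Expected count = 3/4 × 800 = 600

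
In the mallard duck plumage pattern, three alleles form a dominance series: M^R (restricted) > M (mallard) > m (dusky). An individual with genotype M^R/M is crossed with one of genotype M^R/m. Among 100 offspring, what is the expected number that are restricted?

Cross: M^R/M × M^R/m
Allele dominance: M^R > M > m
Offspring genotypes: 1 M^R/M^R, 1 M^R/m, 1 M^R/M, 1 M/m
Phenotype counts: 3 restricted, 1 mallard
restricted: 3 out of 4 → fraction 3/4
Expected count = 3/4 × 100 = 75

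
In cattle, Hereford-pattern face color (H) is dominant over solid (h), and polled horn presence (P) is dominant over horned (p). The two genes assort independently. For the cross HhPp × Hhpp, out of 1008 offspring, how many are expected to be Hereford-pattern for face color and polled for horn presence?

Dihybrid cross HhPp × Hhpp — consider each gene separately:
face color: Hh × Hh → 1 HH, 2 Hh, 1 hh → 3 H_ : 1 hh (out of 4)
horn presence: Pp × pp → 2 Pp, 2 pp → 2 P_ : 2 pp (out of 4)
Looking for: Hereford-pattern (H_) and polled (P_)
P(Hereford-pattern) = 3/4, P(polled) = 2/4
P(both) = 3/4 × 2/4 = 6/16 = 3/8
Expected count = 3/8 × 1008 = 378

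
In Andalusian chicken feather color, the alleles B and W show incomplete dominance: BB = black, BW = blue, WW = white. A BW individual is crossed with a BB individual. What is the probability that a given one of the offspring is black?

Punnett square for BW × BB:
Offspring genotypes: 2 BB, 2 BW
Phenotype counts: 2 black, 2 blue
black: 2 out of 4
Probability: 2/4 = 1/2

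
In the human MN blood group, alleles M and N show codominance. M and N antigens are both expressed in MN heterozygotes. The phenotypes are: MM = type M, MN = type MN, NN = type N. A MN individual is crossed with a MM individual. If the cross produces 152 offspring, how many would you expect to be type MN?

Punnett square for MN × MM:
Offspring genotypes: 2 MM, 2 MN
Phenotype counts: 2 type M, 2 type MN
type MN: 2 out of 4 → fraction 1/2
Expected count = 1/2 × 152 = 76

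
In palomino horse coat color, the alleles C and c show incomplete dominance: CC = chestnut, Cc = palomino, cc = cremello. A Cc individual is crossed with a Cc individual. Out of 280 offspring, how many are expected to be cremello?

Punnett square for Cc × Cc:
Offspring genotypes: 1 CC, 2 Cc, 1 cc
Phenotype counts: 1 chestnut, 2 palomino, 1 cremello
cremello: 1 out of 4 → fraction 1/4
Expected count = 1/4 × 280 = 70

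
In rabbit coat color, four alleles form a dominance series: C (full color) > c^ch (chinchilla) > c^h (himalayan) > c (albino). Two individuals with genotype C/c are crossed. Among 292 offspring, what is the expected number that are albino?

Cross: C/c × C/c
Allele dominance: C > c^ch > c^h > c
Offspring genotypes: 1 C/C, 2 C/c, 1 c/c
Phenotype counts: 3 full color, 1 albino
albino: 1 out of 4 → fraction 1/4
Expected count = 1/4 × 292 = 73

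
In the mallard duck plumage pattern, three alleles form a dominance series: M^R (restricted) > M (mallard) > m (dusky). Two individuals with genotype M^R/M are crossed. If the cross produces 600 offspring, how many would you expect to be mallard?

Cross: M^R/M × M^R/M
Allele dominance: M^R > M > m
Offspring genotypes: 1 M^R/M^R, 2 M^R/M, 1 M/M
Phenotype counts: 3 restricted, 1 mallard
mallard: 1 out of 4 → fraction 1/4
Expected count = 1/4 × 600 = 150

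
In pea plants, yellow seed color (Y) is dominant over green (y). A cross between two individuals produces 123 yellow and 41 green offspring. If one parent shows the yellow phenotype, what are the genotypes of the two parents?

Observed offspring: 123 yellow, 41 green
The observed ratio simplifies to 3:1. Green (yy) offspring appear, so each parent must contribute one y allele. The parent stated to show yellow carries Y, so it is Yy. The other parent is then either Yy or yy: Yy × yy would give a 1:1 split, whereas Yy × Yy gives 3:1 — matching the data. So both parents are heterozygous (Yy × Yy).
Parent genotypes: Yy × Yy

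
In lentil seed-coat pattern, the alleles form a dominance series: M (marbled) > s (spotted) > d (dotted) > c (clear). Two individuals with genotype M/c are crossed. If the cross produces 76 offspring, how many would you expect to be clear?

Cross: M/c × M/c
Allele dominance: M > s > d > c
Offspring genotypes: 1 M/M, 2 M/c, 1 c/c
Phenotype counts: 3 marbled, 1 clear
clear: 1 out of 4 → fraction 1/4
Expected count = 1/4 × 76 = 19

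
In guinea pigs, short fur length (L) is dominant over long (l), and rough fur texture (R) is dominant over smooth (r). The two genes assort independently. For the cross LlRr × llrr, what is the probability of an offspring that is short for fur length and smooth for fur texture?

Dihybrid cross LlRr × llrr — consider each gene separately:
fur length: Ll × ll → 2 Ll, 2 ll → 2 L_ : 2 ll (out of 4)
fur texture: Rr × rr → 2 Rr, 2 rr → 2 R_ : 2 rr (out of 4)
Looking for: short (L_) and smooth (rr)
P(short) = 2/4, P(smooth) = 2/4
P(both) = 2/4 × 2/4 = 4/16 = 1/4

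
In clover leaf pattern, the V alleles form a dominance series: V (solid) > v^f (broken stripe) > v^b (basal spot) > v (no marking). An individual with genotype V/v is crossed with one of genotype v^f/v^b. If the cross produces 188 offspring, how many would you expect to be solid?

Cross: V/v × v^f/v^b
Allele dominance: V > v^f > v^b > v
Offspring genotypes: 1 V/v^f, 1 V/v^b, 1 v^f/v, 1 v^b/v
Phenotype counts: 2 solid, 1 broken stripe, 1 basal spot
solid: 2 out of 4 → fraction 1/2
Expected count = 1/2 × 188 = 94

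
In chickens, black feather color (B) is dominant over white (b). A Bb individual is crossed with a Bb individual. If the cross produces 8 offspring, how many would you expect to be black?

Punnett square for Bb × Bb:
Offspring genotypes: 1 BB, 2 Bb, 1 bb
black: 3, white: 1
black: 3 out of 4 → fraction 3/4
Expected count = 3/4 × 8 = 6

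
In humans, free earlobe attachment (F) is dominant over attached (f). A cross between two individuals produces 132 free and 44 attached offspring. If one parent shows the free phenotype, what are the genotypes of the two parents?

Observed offspring: 132 free, 44 attached
The observed ratio simplifies to 3:1. Attached (ff) offspring appear, so each parent must contribute one f allele. The parent stated to show free carries F, so it is Ff. The other parent is then either Ff or ff: Ff × ff would give a 1:1 split, whereas Ff × Ff gives 3:1 — matching the data. So both parents are heterozygous (Ff × Ff).
Parent genotypes: Ff × Ff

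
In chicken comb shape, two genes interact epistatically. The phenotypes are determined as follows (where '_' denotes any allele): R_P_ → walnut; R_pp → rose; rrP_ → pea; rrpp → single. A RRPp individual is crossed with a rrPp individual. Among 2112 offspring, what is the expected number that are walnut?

Cross: RRPp × rrPp — consider each gene separately:
R gene: RR × rr → 4 Rr → 4 R_ (out of 4)
P gene: Pp × Pp → 1 PP, 2 Pp, 1 pp → 3 P_ : 1 pp (out of 4)
Genotype classes (out of 4 × 4 = 16): R_P_ = 4×3 = 12; R_pp = 4×1 = 4
Apply the phenotype rules: R_P_ (12) → walnut; R_pp (4) → rose
Phenotype counts (out of 16): 12 walnut, 4 rose
walnut: 12 out of 16 → fraction 3/4
Expected count = 3/4 × 2112 = 1584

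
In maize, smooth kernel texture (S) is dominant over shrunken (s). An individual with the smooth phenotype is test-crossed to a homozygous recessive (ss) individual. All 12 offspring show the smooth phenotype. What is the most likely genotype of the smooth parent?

Test cross: ? × ss
All offspring are smooth.
If the unknown parent were heterozygous (Ss), about half of 12 offspring would be shrunken; none are. The unknown parent is most likely homozygous dominant (SS).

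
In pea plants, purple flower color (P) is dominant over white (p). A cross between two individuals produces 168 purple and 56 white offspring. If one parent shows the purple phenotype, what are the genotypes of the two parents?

Observed offspring: 168 purple, 56 white
The observed ratio simplifies to 3:1. White (pp) offspring appear, so each parent must contribute one p allele. The parent stated to show purple carries P, so it is Pp. The other parent is then either Pp or pp: Pp × pp would give a 1:1 split, whereas Pp × Pp gives 3:1 — matching the data. So both parents are heterozygous (Pp × Pp).
Parent genotypes: Pp × Pp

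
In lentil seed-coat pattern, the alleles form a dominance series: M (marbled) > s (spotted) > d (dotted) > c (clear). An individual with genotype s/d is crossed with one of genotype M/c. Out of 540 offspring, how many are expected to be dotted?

Cross: s/d × M/c
Allele dominance: M > s > d > c
Offspring genotypes: 1 M/s, 1 s/c, 1 M/d, 1 d/c
Phenotype counts: 2 marbled, 1 spotted, 1 dotted
dotted: 1 out of 4 → fraction 1/4
Expected count = 1/4 × 540 = 135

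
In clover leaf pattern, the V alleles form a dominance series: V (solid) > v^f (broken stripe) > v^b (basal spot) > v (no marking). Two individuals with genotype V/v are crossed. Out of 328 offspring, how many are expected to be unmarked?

Cross: V/v × V/v
Allele dominance: V > v^f > v^b > v
Offspring genotypes: 1 V/V, 2 V/v, 1 v/v
Phenotype counts: 3 solid, 1 unmarked
unmarked: 1 out of 4 → fraction 1/4
Expected count = 1/4 × 328 = 82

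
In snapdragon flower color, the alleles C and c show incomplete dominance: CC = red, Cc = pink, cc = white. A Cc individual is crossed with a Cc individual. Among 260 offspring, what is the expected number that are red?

Punnett square for Cc × Cc:
Offspring genotypes: 1 CC, 2 Cc, 1 cc
Phenotype counts: 1 red, 2 pink, 1 white
red: 1 out of 4 → fraction 1/4
Expected count = 1/4 × 260 = 65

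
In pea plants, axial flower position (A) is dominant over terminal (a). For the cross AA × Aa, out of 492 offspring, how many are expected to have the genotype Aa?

Punnett square for AA × Aa:
Offspring genotypes: 2 AA, 2 Aa
Total offspring: 4
Count with target: 2
Probability: 2/4 = 1/2
Expected count = 1/2 × 492 = 246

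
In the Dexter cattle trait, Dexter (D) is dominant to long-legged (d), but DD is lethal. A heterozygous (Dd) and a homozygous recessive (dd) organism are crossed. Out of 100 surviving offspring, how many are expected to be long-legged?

Cross: Dd × dd
Punnett square offspring (before lethality): 2 Dd, 2 dd
No DD offspring are produced in this cross.
long-legged: 2 out of 4 → fraction 1/2
Expected count = 1/2 × 100 = 50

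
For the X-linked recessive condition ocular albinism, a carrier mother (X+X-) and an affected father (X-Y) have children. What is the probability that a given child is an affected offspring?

Cross: X+X- × X-Y
Offspring: 1 X+X-, 1 X+Y, 1 X-X-, 1 X-Y
Probability of an affected offspring: 2/4 = 1/2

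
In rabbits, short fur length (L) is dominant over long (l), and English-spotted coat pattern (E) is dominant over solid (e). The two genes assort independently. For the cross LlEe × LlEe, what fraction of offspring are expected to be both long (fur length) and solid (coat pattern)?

Dihybrid cross LlEe × LlEe — consider each gene separately:
fur length: Ll × Ll → 1 LL, 2 Ll, 1 ll → 3 L_ : 1 ll (out of 4)
coat pattern: Ee × Ee → 1 EE, 2 Ee, 1 ee → 3 E_ : 1 ee (out of 4)
Looking for: long (ll) and solid (ee)
P(long) = 1/4, P(solid) = 1/4
P(both) = 1/4 × 1/4 = 1/16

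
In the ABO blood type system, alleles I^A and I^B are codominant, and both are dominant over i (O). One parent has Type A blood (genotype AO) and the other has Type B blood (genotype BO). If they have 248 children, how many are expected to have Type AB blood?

Cross: AO × BO
Possible offspring genotypes: 1 AB, 1 AO, 1 BO, 1 OO
Blood type counts: 1 Type AB, 1 Type A, 1 Type B, 1 Type O
Probability of Type AB: 1/4
Expected count = 1/4 × 248 = 62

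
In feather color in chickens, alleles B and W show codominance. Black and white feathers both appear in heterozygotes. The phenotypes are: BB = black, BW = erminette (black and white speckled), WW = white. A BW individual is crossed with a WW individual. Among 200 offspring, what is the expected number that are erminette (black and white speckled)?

Punnett square for BW × WW:
Offspring genotypes: 2 BW, 2 WW
Phenotype counts: 2 erminette (black and white speckled), 2 white
erminette (black and white speckled): 2 out of 4 → fraction 1/2
Expected count = 1/2 × 200 = 100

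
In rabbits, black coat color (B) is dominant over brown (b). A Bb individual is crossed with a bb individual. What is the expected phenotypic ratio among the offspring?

Punnett square for Bb × bb:
Offspring genotypes: 2 Bb, 2 bb
black: 2, brown: 2
Ratio: 1:1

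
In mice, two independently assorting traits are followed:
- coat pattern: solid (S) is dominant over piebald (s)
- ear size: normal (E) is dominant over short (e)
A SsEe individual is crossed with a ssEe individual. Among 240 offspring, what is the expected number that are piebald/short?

Dihybrid cross SsEe × ssEe — consider each gene separately:
coat pattern: Ss × ss → 2 Ss, 2 ss → 2 S_ : 2 ss (out of 4)
ear size: Ee × Ee → 1 EE, 2 Ee, 1 ee → 3 E_ : 1 ee (out of 4)
Combine (counts out of 4 × 4 = 16): solid/normal (S_E_) = 2×3 = 6; solid/short (S_ee) = 2×1 = 2; piebald/normal (ssE_) = 2×3 = 6; piebald/short (ssee) = 2×1 = 2
Phenotype counts (out of 16): 6 solid/normal, 2 solid/short, 6 piebald/normal, 2 piebald/short
piebald/short: 2 out of 16 → fraction 1/8
Expected count = 1/8 × 240 = 30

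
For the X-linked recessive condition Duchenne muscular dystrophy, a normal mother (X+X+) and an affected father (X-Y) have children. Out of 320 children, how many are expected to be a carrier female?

Cross: X+X+ × X-Y
Offspring: 2 X+X-, 2 X+Y
Probability of a carrier female: 2/4 = 1/2
Expected count = 1/2 × 320 = 160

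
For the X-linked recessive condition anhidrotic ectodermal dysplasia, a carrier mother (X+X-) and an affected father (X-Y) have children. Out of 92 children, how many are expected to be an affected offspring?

Cross: X+X- × X-Y
Offspring: 1 X+X-, 1 X+Y, 1 X-X-, 1 X-Y
Probability of an affected offspring: 2/4 = 1/2
Expected count = 1/2 × 92 = 46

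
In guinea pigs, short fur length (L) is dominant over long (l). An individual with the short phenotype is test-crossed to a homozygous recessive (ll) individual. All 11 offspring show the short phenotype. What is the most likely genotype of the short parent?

Test cross: ? × ll
All offspring are short.
If the unknown parent were heterozygous (Ll), about half of 11 offspring would be long; none are. The unknown parent is most likely homozygous dominant (LL).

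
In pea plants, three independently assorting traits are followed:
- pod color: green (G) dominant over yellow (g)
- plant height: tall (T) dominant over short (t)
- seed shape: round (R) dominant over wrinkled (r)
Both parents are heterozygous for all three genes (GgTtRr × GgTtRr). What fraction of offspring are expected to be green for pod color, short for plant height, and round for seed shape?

Trihybrid cross: GgTtRr × GgTtRr
Each trait segregates independently with a 3:1 phenotypic ratio, so each gene contributes 3/4 (dominant) or 1/4 (recessive).
Target: green (pod color), short (plant height), round (seed shape)
Probability = product of independent per-trait probabilities
= 3/4 × 1/4 × 3/4 = 9/64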